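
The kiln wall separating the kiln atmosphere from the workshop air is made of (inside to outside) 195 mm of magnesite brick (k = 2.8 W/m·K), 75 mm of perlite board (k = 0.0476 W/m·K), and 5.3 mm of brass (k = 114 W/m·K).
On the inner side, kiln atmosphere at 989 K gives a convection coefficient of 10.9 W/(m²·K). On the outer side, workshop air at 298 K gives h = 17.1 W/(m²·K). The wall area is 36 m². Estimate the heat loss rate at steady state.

Series thermal resistances:
R_inner film = 1/(h_i·A) = 1/(10.9×36) = 0.002548 K/W
R_magnesite brick = L/(kA) = 0.195/(2.8×36) = 0.001935 K/W
R_perlite board = L/(kA) = 0.075/(0.0476×36) = 0.04377 K/W
R_brass = L/(kA) = 0.0053/(114×36) = 1.291×10^-6 K/W
R_outer film = 1/(h_o·A) = 1/(17.1×36) = 0.001624 K/W
R_total = 0.04988 K/W
Q = ΔT / R_total = 691 / 0.04988

Q ≈ 13900 W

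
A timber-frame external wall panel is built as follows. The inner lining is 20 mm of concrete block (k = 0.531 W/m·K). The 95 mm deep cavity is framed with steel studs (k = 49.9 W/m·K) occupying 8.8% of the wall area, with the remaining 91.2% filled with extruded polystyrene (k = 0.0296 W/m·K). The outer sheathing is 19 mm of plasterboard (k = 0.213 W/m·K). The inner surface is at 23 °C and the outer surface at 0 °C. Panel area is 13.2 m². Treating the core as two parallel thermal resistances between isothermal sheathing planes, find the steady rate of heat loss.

Q ≈ 2050 W

Sheathing layers in series; stud and cavity paths in parallel between them.
R_inner = 0.02/(0.531×13.2) = 0.002853 K/W
R_stud  = 0.095/(49.9×0.088×13.2) = 0.001639 K/W
R_cav   = 0.095/(0.0296×0.912×13.2) = 0.2666 K/W
1/R_core = 1/R_stud + 1/R_cav → R_core = 0.001629 K/W
R_outer = 0.019/(0.213×13.2) = 0.006758 K/W
R_total = 0.01124 K/W
Q = ΔT/R_total = 23/0.01124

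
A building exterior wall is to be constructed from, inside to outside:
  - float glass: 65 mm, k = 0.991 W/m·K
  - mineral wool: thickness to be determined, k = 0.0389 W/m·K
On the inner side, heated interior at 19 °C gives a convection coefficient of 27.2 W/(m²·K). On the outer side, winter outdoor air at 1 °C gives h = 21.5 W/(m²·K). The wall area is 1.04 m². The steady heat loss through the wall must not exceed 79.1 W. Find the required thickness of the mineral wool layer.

Series thermal resistances:
R_inner film = 1/(h_i·A) = 1/(27.2×1.04) = 0.03535 K/W
R_float glass = L/(kA) = 0.065/(0.991×1.04) = 0.06307 K/W
R_outer film = 1/(h_o·A) = 1/(21.5×1.04) = 0.04472 K/W
Sum of the known resistances R_other = 0.1431 K/W
Required total resistance R_tot = ΔT/Q_allow = 18/79.1 = 0.2276 K/W
R_mineral wool = R_tot − R_other = 0.08442 K/W
L = R·k·A = 0.08442×0.0389×1.04

L ≈ 3.42 mm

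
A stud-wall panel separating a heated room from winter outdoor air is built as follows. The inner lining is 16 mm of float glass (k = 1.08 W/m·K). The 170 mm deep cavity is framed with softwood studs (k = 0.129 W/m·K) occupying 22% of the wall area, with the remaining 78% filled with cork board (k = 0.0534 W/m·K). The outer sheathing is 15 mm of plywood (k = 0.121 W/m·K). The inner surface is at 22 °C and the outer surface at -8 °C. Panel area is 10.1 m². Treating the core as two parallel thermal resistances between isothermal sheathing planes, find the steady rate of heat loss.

Sheathing layers in series; stud and cavity paths in parallel between them.
R_inner = 0.016/(1.08×10.1) = 0.001467 K/W
R_stud  = 0.17/(0.129×0.22×10.1) = 0.5931 K/W
R_cav   = 0.17/(0.0534×0.78×10.1) = 0.4041 K/W
1/R_core = 1/R_stud + 1/R_cav → R_core = 0.2403 K/W
R_outer = 0.015/(0.121×10.1) = 0.01227 K/W
R_total = 0.2541 K/W
Q = ΔT/R_total = 30/0.2541

Q ≈ 118 W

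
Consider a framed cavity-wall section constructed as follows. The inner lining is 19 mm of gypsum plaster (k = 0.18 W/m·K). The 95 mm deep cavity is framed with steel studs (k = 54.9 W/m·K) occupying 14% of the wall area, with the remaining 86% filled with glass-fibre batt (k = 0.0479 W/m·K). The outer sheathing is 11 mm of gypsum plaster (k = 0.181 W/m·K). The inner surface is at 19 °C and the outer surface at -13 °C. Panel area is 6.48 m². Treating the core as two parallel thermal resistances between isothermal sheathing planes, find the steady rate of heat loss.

Q ≈ 1160 W

Sheathing layers in series; stud and cavity paths in parallel between them.
R_inner = 0.019/(0.18×6.48) = 0.01629 K/W
R_stud  = 0.095/(54.9×0.14×6.48) = 0.001907 K/W
R_cav   = 0.095/(0.0479×0.86×6.48) = 0.3559 K/W
1/R_core = 1/R_stud + 1/R_cav → R_core = 0.001897 K/W
R_outer = 0.011/(0.181×6.48) = 0.009379 K/W
R_total = 0.02757 K/W
Q = ΔT/R_total = 32/0.02757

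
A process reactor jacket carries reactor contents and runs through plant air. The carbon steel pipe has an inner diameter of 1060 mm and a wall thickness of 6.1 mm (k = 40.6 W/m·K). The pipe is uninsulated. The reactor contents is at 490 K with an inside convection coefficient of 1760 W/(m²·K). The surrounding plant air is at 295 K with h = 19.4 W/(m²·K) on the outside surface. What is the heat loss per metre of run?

Per-layer cylindrical resistances, series-summed:
R_inner film = 1/(h_i·2πr₁L) = 1/(1760×2π×0.53×1) = 1.706×10^-4 K/W
R_carbon steel pipe wall = ln(536.1/530)/(2π×40.6×1) = 4.486×10^-5 K/W
R_outer film = 1/(h_o·2πr_oL) = 1/(19.4×2π×0.5361×1) = 0.0153 K/W
R_total = 0.01552 K/W
Q = ΔT/R_total = 195/0.01552

q′ ≈ 12600 W/m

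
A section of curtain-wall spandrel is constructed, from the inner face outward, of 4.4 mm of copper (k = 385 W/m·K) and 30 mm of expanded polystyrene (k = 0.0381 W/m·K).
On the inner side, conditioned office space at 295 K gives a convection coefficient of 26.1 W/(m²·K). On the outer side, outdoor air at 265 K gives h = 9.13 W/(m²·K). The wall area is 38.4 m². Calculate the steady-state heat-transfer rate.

Q ≈ 1230 W

Thermal resistances in series:
R_inner film = 1/(h_i·A) = 1/(26.1×38.4) = 9.978×10^-4 K/W
R_copper = L/(kA) = 0.0044/(385×38.4) = 2.976×10^-7 K/W
R_expanded polystyrene = L/(kA) = 0.03/(0.0381×38.4) = 0.02051 K/W
R_outer film = 1/(h_o·A) = 1/(9.13×38.4) = 0.002852 K/W
R_total = 0.02436 K/W
Q = ΔT / R_total = 30 / 0.02436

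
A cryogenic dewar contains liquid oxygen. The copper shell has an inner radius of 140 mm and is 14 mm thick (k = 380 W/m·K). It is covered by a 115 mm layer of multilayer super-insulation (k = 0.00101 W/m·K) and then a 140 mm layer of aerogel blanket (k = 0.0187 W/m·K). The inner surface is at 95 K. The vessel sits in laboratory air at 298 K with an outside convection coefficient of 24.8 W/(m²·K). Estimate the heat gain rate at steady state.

Q ≈ 0.906 W

Each spherical layer contributes R = (1/r_i − 1/r_o)/(4πk):
R_copper shell = (1/0.14 − 1/0.154)/(4π×380) = 1.36×10^-4 K/W
R_multilayer super-insulation = (1/0.154 − 1/0.269)/(4π×0.00101) = 218.7 K/W
R_aerogel blanket = (1/0.269 − 1/0.409)/(4π×0.0187) = 5.415 K/W
R_outer film = 1/(h·4πr_o²) = 1/(24.8×4π×0.409²) = 0.01918 K/W
R_total = 224.2 K/W
Q = ΔT/R_total = 203/224.2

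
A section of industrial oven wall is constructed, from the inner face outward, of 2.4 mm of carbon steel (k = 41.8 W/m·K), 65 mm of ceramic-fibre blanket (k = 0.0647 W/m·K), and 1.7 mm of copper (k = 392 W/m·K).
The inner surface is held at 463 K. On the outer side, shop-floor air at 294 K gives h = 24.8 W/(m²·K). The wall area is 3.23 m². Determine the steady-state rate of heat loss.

Model the wall as resistances in series:
R_carbon steel = L/(kA) = 0.0024/(41.8×3.23) = 1.778×10^-5 K/W
R_ceramic-fibre blanket = L/(kA) = 0.065/(0.0647×3.23) = 0.311 K/W
R_copper = L/(kA) = 0.0017/(392×3.23) = 1.343×10^-6 K/W
R_outer film = 1/(h_o·A) = 1/(24.8×3.23) = 0.01248 K/W
R_total = 0.3235 K/W
Q = ΔT / R_total = 169 / 0.3235

Q ≈ 522 W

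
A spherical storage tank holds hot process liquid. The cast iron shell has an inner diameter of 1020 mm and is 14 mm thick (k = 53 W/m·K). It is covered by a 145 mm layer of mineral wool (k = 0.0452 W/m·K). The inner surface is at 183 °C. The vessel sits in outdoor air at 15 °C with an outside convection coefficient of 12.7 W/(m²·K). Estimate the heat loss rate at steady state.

Each spherical layer contributes R = (1/r_i − 1/r_o)/(4πk):
R_cast iron shell = (1/0.51 − 1/0.524)/(4π×53) = 7.866×10^-5 K/W
R_mineral wool = (1/0.524 − 1/0.669)/(4π×0.0452) = 0.7282 K/W
R_outer film = 1/(h·4πr_o²) = 1/(12.7×4π×0.669²) = 0.014 K/W
R_total = 0.7423 K/W
Q = ΔT/R_total = 168/0.7423

Q ≈ 226 W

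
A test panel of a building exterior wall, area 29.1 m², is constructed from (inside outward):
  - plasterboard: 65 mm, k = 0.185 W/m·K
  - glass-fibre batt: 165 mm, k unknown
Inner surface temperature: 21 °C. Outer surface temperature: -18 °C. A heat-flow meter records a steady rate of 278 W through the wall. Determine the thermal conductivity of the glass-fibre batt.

k ≈ 0.0442 W/(m·K)

Treating each layer as a thermal resistance in series:
R_plasterboard = L/(kA) = 0.065/(0.185×29.1) = 0.01207 K/W
Sum of known resistances R_other = 0.01207 K/W
Total R = ΔT/Q = 39/278 = 0.1403 K/W
R_glass-fibre batt = R_total − R_other = 0.1282 K/W
k = L/(R·A) = 0.165/(0.1282×29.1)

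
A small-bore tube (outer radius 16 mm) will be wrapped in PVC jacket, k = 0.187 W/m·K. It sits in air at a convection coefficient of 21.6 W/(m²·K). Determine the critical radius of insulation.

For a cylinder r_cr = k/h = 0.187/21.6
r_cr = 8.66 mm; since the bare radius (16 mm) is above r_cr, any added insulation will reduce heat loss.

r_cr ≈ 8.66 mm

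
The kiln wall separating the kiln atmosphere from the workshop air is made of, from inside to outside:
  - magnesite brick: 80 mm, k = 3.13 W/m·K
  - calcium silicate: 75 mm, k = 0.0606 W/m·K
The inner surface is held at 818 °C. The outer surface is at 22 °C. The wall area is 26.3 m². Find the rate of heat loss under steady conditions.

Series thermal resistances:
R_magnesite brick = L/(kA) = 0.08/(3.13×26.3) = 9.718×10^-4 K/W
R_calcium silicate = L/(kA) = 0.075/(0.0606×26.3) = 0.04706 K/W
R_total = 0.04803 K/W
Q = ΔT / R_total = 796 / 0.04803

Q ≈ 16600 W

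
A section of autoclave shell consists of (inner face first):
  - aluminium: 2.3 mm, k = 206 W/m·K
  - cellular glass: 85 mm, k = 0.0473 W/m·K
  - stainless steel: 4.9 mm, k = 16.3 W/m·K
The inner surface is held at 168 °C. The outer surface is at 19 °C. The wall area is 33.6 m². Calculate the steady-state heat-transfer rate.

Series thermal resistances:
R_aluminium = L/(kA) = 0.0023/(206×33.6) = 3.323×10^-7 K/W
R_cellular glass = L/(kA) = 0.085/(0.0473×33.6) = 0.05348 K/W
R_stainless steel = L/(kA) = 0.0049/(16.3×33.6) = 8.947×10^-6 K/W
R_total = 0.05349 K/W
Q = ΔT / R_total = 149 / 0.05349

Q ≈ 2790 W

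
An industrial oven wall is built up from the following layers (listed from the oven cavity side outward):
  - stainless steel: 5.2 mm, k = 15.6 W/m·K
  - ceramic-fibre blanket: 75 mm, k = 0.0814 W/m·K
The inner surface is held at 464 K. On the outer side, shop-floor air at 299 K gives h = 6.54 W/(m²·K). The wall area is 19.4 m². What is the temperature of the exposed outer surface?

Series thermal resistances:
R_stainless steel = L/(kA) = 0.0052/(15.6×19.4) = 1.718×10^-5 K/W
R_ceramic-fibre blanket = L/(kA) = 0.075/(0.0814×19.4) = 0.04749 K/W
R_outer film = 1/(h_o·A) = 1/(6.54×19.4) = 0.007882 K/W
R_total = 0.05539 K/W;  Q = ΔT/R_total = 165/0.05539 = 2979 W
T_interface = T_inner − Q·ΣR(inner→interface) = 464 − 2980×0.04751

T ≈ 322 K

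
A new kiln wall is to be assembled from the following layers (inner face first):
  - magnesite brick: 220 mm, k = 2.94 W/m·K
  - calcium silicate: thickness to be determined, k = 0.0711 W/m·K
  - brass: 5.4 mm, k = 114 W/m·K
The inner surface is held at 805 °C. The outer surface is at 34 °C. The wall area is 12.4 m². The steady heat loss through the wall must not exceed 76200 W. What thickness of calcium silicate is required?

L ≈ 3.6 mm

Thermal resistances in series:
R_magnesite brick = L/(kA) = 0.22/(2.94×12.4) = 0.006035 K/W
R_brass = L/(kA) = 0.0054/(114×12.4) = 3.82×10^-6 K/W
Sum of the known resistances R_other = 0.006038 K/W
Required total resistance R_tot = ΔT/Q_allow = 771/76200 = 0.01012 K/W
R_calcium silicate = R_tot − R_other = 0.00408 K/W
L = R·k·A = 0.00408×0.0711×12.4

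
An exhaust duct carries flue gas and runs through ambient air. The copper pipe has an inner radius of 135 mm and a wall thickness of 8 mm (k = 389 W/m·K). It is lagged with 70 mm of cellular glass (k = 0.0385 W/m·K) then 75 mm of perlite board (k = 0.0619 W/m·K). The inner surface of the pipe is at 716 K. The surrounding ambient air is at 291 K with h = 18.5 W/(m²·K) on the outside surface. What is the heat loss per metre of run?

Cylindrical conduction, so R = ln(r₂/r₁)/(2πkL) per layer, in series:
R_copper pipe wall = ln(143/135)/(2π×389×1) = 2.355×10^-5 K/W
R_cellular glass = ln(213/143)/(2π×0.0385×1) = 1.647 K/W
R_perlite board = ln(288/213)/(2π×0.0619×1) = 0.7756 K/W
R_outer film = 1/(h_o·2πr_oL) = 1/(18.5×2π×0.288×1) = 0.02987 K/W
R_total = 2.453 K/W
Q = ΔT/R_total = 425/2.453

q′ ≈ 173 W/m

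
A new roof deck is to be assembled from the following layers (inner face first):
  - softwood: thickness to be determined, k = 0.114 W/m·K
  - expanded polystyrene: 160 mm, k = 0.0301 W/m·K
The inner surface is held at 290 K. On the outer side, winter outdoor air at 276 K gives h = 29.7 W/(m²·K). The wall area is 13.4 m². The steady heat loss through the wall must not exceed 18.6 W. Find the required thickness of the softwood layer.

L ≈ 540 mm

Treating each layer as a thermal resistance in series:
R_expanded polystyrene = L/(kA) = 0.16/(0.0301×13.4) = 0.3967 K/W
R_outer film = 1/(h_o·A) = 1/(29.7×13.4) = 0.002513 K/W
Sum of the known resistances R_other = 0.3992 K/W
Required total resistance R_tot = ΔT/Q_allow = 14/18.6 = 0.7527 K/W
R_softwood = R_tot − R_other = 0.3535 K/W
L = R·k·A = 0.3535×0.114×13.4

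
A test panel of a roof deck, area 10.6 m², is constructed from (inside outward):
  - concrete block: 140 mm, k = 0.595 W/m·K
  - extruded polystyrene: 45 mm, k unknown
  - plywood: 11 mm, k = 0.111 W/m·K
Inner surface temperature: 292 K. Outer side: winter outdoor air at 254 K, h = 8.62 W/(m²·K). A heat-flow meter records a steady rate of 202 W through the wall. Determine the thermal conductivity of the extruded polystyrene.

Thermal resistances in series:
R_concrete block = L/(kA) = 0.14/(0.595×10.6) = 0.0222 K/W
R_plywood = L/(kA) = 0.011/(0.111×10.6) = 0.009349 K/W
R_outer film = 1/(h_o·A) = 1/(8.62×10.6) = 0.01094 K/W
Sum of known resistances R_other = 0.04249 K/W
Total R = ΔT/Q = 38/202 = 0.1881 K/W
R_extruded polystyrene = R_total − R_other = 0.1456 K/W
k = L/(R·A) = 0.045/(0.1456×10.6)

k ≈ 0.0292 W/(m·K)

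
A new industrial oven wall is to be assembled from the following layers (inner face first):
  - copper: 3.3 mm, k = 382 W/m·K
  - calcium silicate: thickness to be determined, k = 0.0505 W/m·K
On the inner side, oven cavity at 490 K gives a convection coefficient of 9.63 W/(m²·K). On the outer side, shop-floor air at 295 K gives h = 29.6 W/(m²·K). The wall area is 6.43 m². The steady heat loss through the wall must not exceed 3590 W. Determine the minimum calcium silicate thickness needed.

L ≈ 10.7 mm

Model the wall as resistances in series:
R_inner film = 1/(h_i·A) = 1/(9.63×6.43) = 0.01615 K/W
R_copper = L/(kA) = 0.0033/(382×6.43) = 1.344×10^-6 K/W
R_outer film = 1/(h_o·A) = 1/(29.6×6.43) = 0.005254 K/W
Sum of the known resistances R_other = 0.02141 K/W
Required total resistance R_tot = ΔT/Q_allow = 195/3590 = 0.05432 K/W
R_calcium silicate = R_tot − R_other = 0.03291 K/W
L = R·k·A = 0.03291×0.0505×6.43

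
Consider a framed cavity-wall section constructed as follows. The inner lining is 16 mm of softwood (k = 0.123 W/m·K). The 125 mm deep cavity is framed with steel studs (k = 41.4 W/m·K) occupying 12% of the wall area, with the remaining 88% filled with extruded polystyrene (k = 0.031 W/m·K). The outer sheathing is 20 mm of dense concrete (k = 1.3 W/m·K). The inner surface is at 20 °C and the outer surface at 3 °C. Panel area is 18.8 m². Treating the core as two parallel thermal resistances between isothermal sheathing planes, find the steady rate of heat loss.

Sheathing layers in series; stud and cavity paths in parallel between them.
R_inner = 0.016/(0.123×18.8) = 0.006919 K/W
R_stud  = 0.125/(41.4×0.12×18.8) = 0.001338 K/W
R_cav   = 0.125/(0.031×0.88×18.8) = 0.2437 K/W
1/R_core = 1/R_stud + 1/R_cav → R_core = 0.001331 K/W
R_outer = 0.02/(1.3×18.8) = 8.183×10^-4 K/W
R_total = 0.009069 K/W
Q = ΔT/R_total = 17/0.009069

Q ≈ 1870 W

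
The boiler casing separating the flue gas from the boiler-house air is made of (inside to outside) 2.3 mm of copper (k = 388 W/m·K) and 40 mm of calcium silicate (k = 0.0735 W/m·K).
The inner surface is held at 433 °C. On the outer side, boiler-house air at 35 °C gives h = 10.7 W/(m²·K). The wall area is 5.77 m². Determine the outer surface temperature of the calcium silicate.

T ≈ 93.3 °C

Series thermal resistances:
R_copper = L/(kA) = 0.0023/(388×5.77) = 1.027×10^-6 K/W
R_calcium silicate = L/(kA) = 0.04/(0.0735×5.77) = 0.09432 K/W
R_outer film = 1/(h_o·A) = 1/(10.7×5.77) = 0.0162 K/W
R_total = 0.1105 K/W;  Q = ΔT/R_total = 398/0.1105 = 3601 W
T_interface = T_inner − Q·ΣR(inner→interface) = 433 − 3600×0.09432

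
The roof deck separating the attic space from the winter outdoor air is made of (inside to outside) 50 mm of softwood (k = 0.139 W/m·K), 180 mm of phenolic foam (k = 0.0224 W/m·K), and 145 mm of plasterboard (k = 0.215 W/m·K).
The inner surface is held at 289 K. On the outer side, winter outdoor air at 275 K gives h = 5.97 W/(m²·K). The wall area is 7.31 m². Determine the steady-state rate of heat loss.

Q ≈ 11.1 W

Model the wall as resistances in series:
R_softwood = L/(kA) = 0.05/(0.139×7.31) = 0.04921 K/W
R_phenolic foam = L/(kA) = 0.18/(0.0224×7.31) = 1.099 K/W
R_plasterboard = L/(kA) = 0.145/(0.215×7.31) = 0.09226 K/W
R_outer film = 1/(h_o·A) = 1/(5.97×7.31) = 0.02291 K/W
R_total = 1.264 K/W
Q = ΔT / R_total = 14 / 1.264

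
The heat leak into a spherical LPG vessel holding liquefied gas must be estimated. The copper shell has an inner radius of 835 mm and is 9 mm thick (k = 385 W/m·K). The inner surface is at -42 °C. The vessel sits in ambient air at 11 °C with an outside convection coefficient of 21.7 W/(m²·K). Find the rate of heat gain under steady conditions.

Q ≈ 10300 W

Radial (spherical) resistances in series:
R_copper shell = (1/0.835 − 1/0.844)/(4π×385) = 2.64×10^-6 K/W
R_outer film = 1/(h·4πr_o²) = 1/(21.7×4π×0.844²) = 0.005148 K/W
R_total = 0.005151 K/W
Q = ΔT/R_total = 53/0.005151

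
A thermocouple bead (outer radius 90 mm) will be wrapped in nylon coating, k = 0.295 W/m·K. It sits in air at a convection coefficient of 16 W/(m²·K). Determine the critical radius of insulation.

For a sphere r_cr = 2k/h = 2×0.295/16
r_cr = 36.9 mm; since the bare radius (90 mm) is above r_cr, any added insulation will reduce heat loss.

r_cr ≈ 36.9 mm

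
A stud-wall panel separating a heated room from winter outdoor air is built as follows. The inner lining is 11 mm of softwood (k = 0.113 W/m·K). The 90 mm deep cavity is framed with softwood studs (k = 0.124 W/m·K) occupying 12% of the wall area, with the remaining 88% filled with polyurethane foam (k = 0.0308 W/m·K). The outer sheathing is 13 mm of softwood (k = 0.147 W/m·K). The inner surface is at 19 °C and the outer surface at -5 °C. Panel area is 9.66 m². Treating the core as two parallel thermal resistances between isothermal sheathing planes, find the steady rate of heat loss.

Q ≈ 99.5 W

Sheathing layers in series; stud and cavity paths in parallel between them.
R_inner = 0.011/(0.113×9.66) = 0.01008 K/W
R_stud  = 0.09/(0.124×0.12×9.66) = 0.6261 K/W
R_cav   = 0.09/(0.0308×0.88×9.66) = 0.3437 K/W
1/R_core = 1/R_stud + 1/R_cav → R_core = 0.2219 K/W
R_outer = 0.013/(0.147×9.66) = 0.009155 K/W
R_total = 0.2411 K/W
Q = ΔT/R_total = 24/0.2411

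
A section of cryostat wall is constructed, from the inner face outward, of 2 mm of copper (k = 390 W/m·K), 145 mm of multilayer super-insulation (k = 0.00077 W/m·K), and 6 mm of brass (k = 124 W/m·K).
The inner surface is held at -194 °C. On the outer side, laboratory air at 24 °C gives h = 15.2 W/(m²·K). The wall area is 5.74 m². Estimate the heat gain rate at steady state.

Q ≈ 6.64 W

Series thermal resistances:
R_copper = L/(kA) = 0.002/(390×5.74) = 8.934×10^-7 K/W
R_multilayer super-insulation = L/(kA) = 0.145/(0.00077×5.74) = 32.81 K/W
R_brass = L/(kA) = 0.006/(124×5.74) = 8.43×10^-6 K/W
R_outer film = 1/(h_o·A) = 1/(15.2×5.74) = 0.01146 K/W
R_total = 32.82 K/W
Q = ΔT / R_total = 218 / 32.82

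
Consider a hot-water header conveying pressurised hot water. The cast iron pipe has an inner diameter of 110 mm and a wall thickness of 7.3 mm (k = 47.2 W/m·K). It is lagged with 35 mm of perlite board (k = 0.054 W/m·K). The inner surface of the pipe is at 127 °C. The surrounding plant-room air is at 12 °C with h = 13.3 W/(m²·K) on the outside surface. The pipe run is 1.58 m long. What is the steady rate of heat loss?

Per-layer cylindrical resistances, series-summed:
R_cast iron pipe wall = ln(62.3/55)/(2π×47.2×1.58) = 2.66×10^-4 K/W
R_perlite board = ln(97.3/62.3)/(2π×0.054×1.58) = 0.8317 K/W
R_outer film = 1/(h_o·2πr_oL) = 1/(13.3×2π×0.0973×1.58) = 0.07784 K/W
R_total = 0.9098 K/W
Q = ΔT/R_total = 115/0.9098

Q ≈ 126 W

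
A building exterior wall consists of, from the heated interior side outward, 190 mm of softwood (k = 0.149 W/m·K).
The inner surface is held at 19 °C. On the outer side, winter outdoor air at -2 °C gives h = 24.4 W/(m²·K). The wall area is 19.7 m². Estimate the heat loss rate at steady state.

Q ≈ 314 W

Model the wall as resistances in series:
R_softwood = L/(kA) = 0.19/(0.149×19.7) = 0.06473 K/W
R_outer film = 1/(h_o·A) = 1/(24.4×19.7) = 0.00208 K/W
R_total = 0.06681 K/W
Q = ΔT / R_total = 21 / 0.06681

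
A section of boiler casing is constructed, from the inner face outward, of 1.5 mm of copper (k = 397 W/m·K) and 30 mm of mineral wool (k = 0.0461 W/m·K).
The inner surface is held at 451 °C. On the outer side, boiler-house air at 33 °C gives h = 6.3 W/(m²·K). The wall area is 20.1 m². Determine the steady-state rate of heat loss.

Q ≈ 10400 W

Model the wall as resistances in series:
R_copper = L/(kA) = 0.0015/(397×20.1) = 1.88×10^-7 K/W
R_mineral wool = L/(kA) = 0.03/(0.0461×20.1) = 0.03238 K/W
R_outer film = 1/(h_o·A) = 1/(6.3×20.1) = 0.007897 K/W
R_total = 0.04027 K/W
Q = ΔT / R_total = 418 / 0.04027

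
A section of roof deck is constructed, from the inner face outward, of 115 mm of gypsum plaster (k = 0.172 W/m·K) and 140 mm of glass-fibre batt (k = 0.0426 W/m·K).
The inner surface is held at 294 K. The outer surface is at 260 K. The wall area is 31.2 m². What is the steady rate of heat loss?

Q ≈ 268 W

Treating each layer as a thermal resistance in series:
R_gypsum plaster = L/(kA) = 0.115/(0.172×31.2) = 0.02143 K/W
R_glass-fibre batt = L/(kA) = 0.14/(0.0426×31.2) = 0.1053 K/W
R_total = 0.1268 K/W
Q = ΔT / R_total = 34 / 0.1268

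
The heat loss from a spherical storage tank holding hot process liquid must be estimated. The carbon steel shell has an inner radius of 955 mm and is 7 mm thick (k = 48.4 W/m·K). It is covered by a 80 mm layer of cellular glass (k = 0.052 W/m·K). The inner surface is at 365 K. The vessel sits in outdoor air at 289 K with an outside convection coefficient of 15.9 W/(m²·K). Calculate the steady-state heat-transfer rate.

Radial (spherical) resistances in series:
R_carbon steel shell = (1/0.955 − 1/0.962)/(4π×48.4) = 1.253×10^-5 K/W
R_cellular glass = (1/0.962 − 1/1.042)/(4π×0.052) = 0.1221 K/W
R_outer film = 1/(h·4πr_o²) = 1/(15.9×4π×1.042²) = 0.00461 K/W
R_total = 0.1268 K/W
Q = ΔT/R_total = 76/0.1268

Q ≈ 600 W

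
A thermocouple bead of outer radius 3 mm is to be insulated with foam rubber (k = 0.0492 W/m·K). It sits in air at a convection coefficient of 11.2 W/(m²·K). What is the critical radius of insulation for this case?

For a sphere r_cr = 2k/h = 2×0.0492/11.2
r_cr = 8.79 mm; since the bare radius (3 mm) is below r_cr, adding a thin layer of insulation will *increase* heat loss.

r_cr ≈ 8.79 mm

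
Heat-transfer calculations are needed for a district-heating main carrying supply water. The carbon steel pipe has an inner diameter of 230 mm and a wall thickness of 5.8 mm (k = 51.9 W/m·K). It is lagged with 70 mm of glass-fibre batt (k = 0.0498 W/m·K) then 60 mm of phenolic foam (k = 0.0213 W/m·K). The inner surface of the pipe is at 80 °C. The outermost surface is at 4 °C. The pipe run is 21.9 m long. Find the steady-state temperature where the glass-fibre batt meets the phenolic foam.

T ≈ 48.3 °C

Cylindrical conduction, so R = ln(r₂/r₁)/(2πkL) per layer, in series:
R_carbon steel pipe wall = ln(120.8/115)/(2π×51.9×21.9) = 6.89×10^-6 K/W
R_glass-fibre batt = ln(190.8/120.8)/(2π×0.0498×21.9) = 0.0667 K/W
R_phenolic foam = ln(250.8/190.8)/(2π×0.0213×21.9) = 0.09329 K/W
R_total = 0.16 K/W
Q = ΔT/R_total = 76/0.16
Q = 475 W
T_interface = T_inner − Q·ΣR(inner→interface) = 80 − 475×0.06671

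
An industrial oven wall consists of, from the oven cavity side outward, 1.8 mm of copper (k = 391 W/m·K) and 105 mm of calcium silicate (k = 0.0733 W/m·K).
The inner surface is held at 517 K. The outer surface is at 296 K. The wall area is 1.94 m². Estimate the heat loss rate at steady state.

Q ≈ 299 W

Treating each layer as a thermal resistance in series:
R_copper = L/(kA) = 0.0018/(391×1.94) = 2.373×10^-6 K/W
R_calcium silicate = L/(kA) = 0.105/(0.0733×1.94) = 0.7384 K/W
R_total = 0.7384 K/W
Q = ΔT / R_total = 221 / 0.7384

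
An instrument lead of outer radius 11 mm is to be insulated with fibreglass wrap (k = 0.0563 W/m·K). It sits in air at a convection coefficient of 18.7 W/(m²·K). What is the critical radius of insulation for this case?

For a cylinder r_cr = k/h = 0.0563/18.7
r_cr = 3.01 mm; since the bare radius (11 mm) is above r_cr, any added insulation will reduce heat loss.

r_cr ≈ 3.01 mm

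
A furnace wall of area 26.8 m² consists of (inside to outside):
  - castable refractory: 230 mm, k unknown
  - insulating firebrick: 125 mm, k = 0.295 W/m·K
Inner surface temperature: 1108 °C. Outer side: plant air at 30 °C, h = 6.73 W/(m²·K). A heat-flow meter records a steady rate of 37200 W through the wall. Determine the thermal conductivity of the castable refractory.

k ≈ 1.13 W/(m·K)

Treating each layer as a thermal resistance in series:
R_insulating firebrick = L/(kA) = 0.125/(0.295×26.8) = 0.01581 K/W
R_outer film = 1/(h_o·A) = 1/(6.73×26.8) = 0.005544 K/W
Sum of known resistances R_other = 0.02136 K/W
Total R = ΔT/Q = 1078/37200 = 0.02898 K/W
R_castable refractory = R_total − R_other = 0.007623 K/W
k = L/(R·A) = 0.23/(0.007623×26.8)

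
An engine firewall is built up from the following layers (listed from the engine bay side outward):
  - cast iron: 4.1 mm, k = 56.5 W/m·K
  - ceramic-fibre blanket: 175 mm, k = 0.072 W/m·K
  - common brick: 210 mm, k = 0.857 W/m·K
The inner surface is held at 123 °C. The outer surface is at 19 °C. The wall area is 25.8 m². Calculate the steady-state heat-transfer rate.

Q ≈ 1000 W

Using the resistance-network approach (series):
R_cast iron = L/(kA) = 0.0041/(56.5×25.8) = 2.813×10^-6 K/W
R_ceramic-fibre blanket = L/(kA) = 0.175/(0.072×25.8) = 0.09421 K/W
R_common brick = L/(kA) = 0.21/(0.857×25.8) = 0.009498 K/W
R_total = 0.1037 K/W
Q = ΔT / R_total = 104 / 0.1037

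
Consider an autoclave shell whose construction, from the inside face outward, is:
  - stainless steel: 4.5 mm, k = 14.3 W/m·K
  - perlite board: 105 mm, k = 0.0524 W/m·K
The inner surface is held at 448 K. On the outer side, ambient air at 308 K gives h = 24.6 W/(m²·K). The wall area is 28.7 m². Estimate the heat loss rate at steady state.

Q ≈ 1970 W

Model the wall as resistances in series:
R_stainless steel = L/(kA) = 0.0045/(14.3×28.7) = 1.096×10^-5 K/W
R_perlite board = L/(kA) = 0.105/(0.0524×28.7) = 0.06982 K/W
R_outer film = 1/(h_o·A) = 1/(24.6×28.7) = 0.001416 K/W
R_total = 0.07125 K/W
Q = ΔT / R_total = 140 / 0.07125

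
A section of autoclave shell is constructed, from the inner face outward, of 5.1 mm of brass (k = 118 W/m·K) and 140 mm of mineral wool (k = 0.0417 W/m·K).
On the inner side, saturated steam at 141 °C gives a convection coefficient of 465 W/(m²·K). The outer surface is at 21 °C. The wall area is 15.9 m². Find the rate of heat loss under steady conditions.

Treating each layer as a thermal resistance in series:
R_inner film = 1/(h_i·A) = 1/(465×15.9) = 1.353×10^-4 K/W
R_brass = L/(kA) = 0.0051/(118×15.9) = 2.718×10^-6 K/W
R_mineral wool = L/(kA) = 0.14/(0.0417×15.9) = 0.2112 K/W
R_total = 0.2113 K/W
Q = ΔT / R_total = 120 / 0.2113

Q ≈ 568 W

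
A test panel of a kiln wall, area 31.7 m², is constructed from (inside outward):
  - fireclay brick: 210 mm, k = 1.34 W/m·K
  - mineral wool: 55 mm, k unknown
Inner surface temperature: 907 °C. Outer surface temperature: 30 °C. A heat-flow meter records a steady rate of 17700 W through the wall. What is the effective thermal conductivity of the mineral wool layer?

k ≈ 0.0389 W/(m·K)

Treating each layer as a thermal resistance in series:
R_fireclay brick = L/(kA) = 0.21/(1.34×31.7) = 0.004944 K/W
Sum of known resistances R_other = 0.004944 K/W
Total R = ΔT/Q = 877/17700 = 0.04955 K/W
R_mineral wool = R_total − R_other = 0.0446 K/W
k = L/(R·A) = 0.055/(0.0446×31.7)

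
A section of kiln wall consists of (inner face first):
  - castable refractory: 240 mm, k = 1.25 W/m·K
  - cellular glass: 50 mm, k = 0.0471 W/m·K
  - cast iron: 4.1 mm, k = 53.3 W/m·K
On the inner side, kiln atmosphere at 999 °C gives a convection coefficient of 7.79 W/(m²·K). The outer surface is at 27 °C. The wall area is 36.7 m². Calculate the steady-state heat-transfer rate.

Q ≈ 25800 W

Model the wall as resistances in series:
R_inner film = 1/(h_i·A) = 1/(7.79×36.7) = 0.003498 K/W
R_castable refractory = L/(kA) = 0.24/(1.25×36.7) = 0.005232 K/W
R_cellular glass = L/(kA) = 0.05/(0.0471×36.7) = 0.02893 K/W
R_cast iron = L/(kA) = 0.0041/(53.3×36.7) = 2.096×10^-6 K/W
R_total = 0.03766 K/W
Q = ΔT / R_total = 972 / 0.03766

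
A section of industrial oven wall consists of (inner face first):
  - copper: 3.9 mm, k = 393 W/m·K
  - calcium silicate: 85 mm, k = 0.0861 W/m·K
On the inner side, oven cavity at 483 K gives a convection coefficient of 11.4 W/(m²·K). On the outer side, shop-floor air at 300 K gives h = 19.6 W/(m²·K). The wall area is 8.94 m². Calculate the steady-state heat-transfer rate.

Treating each layer as a thermal resistance in series:
R_inner film = 1/(h_i·A) = 1/(11.4×8.94) = 0.009812 K/W
R_copper = L/(kA) = 0.0039/(393×8.94) = 1.11×10^-6 K/W
R_calcium silicate = L/(kA) = 0.085/(0.0861×8.94) = 0.1104 K/W
R_outer film = 1/(h_o·A) = 1/(19.6×8.94) = 0.005707 K/W
R_total = 0.1259 K/W
Q = ΔT / R_total = 183 / 0.1259

Q ≈ 1450 W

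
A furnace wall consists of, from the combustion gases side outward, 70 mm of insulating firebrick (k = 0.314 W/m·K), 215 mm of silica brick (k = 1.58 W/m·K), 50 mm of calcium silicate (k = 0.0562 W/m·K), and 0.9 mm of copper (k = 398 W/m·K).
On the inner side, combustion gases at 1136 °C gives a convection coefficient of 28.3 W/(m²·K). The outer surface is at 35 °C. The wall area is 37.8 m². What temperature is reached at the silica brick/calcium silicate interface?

Series thermal resistances:
R_inner film = 1/(h_i·A) = 1/(28.3×37.8) = 9.348×10^-4 K/W
R_insulating firebrick = L/(kA) = 0.07/(0.314×37.8) = 0.005898 K/W
R_silica brick = L/(kA) = 0.215/(1.58×37.8) = 0.0036 K/W
R_calcium silicate = L/(kA) = 0.05/(0.0562×37.8) = 0.02354 K/W
R_copper = L/(kA) = 0.0009/(398×37.8) = 5.982×10^-8 K/W
R_total = 0.03397 K/W;  Q = ΔT/R_total = 1101/0.03397 = 32410 W
T_interface = T_inner − Q·ΣR(inner→interface) = 1136 − 32400×0.01043

T ≈ 798 °C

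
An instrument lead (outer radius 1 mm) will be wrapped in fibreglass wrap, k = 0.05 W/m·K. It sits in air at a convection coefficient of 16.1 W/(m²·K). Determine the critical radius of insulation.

For a cylinder r_cr = k/h = 0.05/16.1
r_cr = 3.11 mm; since the bare radius (1 mm) is below r_cr, adding a thin layer of insulation will *increase* heat loss.

r_cr ≈ 3.11 mm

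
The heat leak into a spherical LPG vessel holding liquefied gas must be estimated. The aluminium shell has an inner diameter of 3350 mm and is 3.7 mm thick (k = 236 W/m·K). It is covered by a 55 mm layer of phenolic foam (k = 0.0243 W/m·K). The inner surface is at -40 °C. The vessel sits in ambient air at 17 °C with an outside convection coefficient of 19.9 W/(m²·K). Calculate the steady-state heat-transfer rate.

Spherical conduction: R = (1/r_in − 1/r_out)/(4πk) per layer; series-sum.
R_aluminium shell = (1/1.675 − 1/1.6787)/(4π×236) = 4.437×10^-7 K/W
R_phenolic foam = (1/1.6787 − 1/1.7337)/(4π×0.0243) = 0.06189 K/W
R_outer film = 1/(h·4πr_o²) = 1/(19.9×4π×1.7337²) = 0.00133 K/W
R_total = 0.06322 K/W
Q = ΔT/R_total = 57/0.06322

Q ≈ 902 W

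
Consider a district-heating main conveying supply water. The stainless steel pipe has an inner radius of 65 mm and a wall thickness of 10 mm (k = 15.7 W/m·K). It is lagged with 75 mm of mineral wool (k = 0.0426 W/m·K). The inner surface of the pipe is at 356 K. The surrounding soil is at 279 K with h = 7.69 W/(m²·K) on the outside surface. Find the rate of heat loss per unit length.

Radial resistances (cylindrical: R_cond = ln(r_o/r_i)/(2πkL), R_conv = 1/(h·2πrL)):
R_stainless steel pipe wall = ln(75/65)/(2π×15.7×1) = 0.001451 K/W
R_mineral wool = ln(150/75)/(2π×0.0426×1) = 2.59 K/W
R_outer film = 1/(h_o·2πr_oL) = 1/(7.69×2π×0.15×1) = 0.138 K/W
R_total = 2.729 K/W
Q = ΔT/R_total = 77/2.729

q′ ≈ 28.2 W/m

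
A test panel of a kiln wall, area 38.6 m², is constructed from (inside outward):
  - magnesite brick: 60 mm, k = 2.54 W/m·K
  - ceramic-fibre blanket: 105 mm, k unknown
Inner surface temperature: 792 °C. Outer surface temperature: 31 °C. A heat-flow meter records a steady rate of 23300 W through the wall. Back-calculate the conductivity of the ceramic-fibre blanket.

Model the wall as resistances in series:
R_magnesite brick = L/(kA) = 0.06/(2.54×38.6) = 6.12×10^-4 K/W
Sum of known resistances R_other = 6.12×10^-4 K/W
Total R = ΔT/Q = 761/23300 = 0.03266 K/W
R_ceramic-fibre blanket = R_total − R_other = 0.03205 K/W
k = L/(R·A) = 0.105/(0.03205×38.6)

k ≈ 0.0849 W/(m·K)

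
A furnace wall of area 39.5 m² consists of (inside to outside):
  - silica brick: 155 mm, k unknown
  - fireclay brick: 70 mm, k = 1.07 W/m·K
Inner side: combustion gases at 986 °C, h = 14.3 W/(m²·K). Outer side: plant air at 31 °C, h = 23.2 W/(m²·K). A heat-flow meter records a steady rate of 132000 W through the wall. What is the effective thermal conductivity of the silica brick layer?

Series thermal resistances:
R_inner film = 1/(h_i·A) = 1/(14.3×39.5) = 0.00177 K/W
R_fireclay brick = L/(kA) = 0.07/(1.07×39.5) = 0.001656 K/W
R_outer film = 1/(h_o·A) = 1/(23.2×39.5) = 0.001091 K/W
Sum of known resistances R_other = 0.004518 K/W
Total R = ΔT/Q = 955/132000 = 0.007235 K/W
R_silica brick = R_total − R_other = 0.002717 K/W
k = L/(R·A) = 0.155/(0.002717×39.5)

k ≈ 1.44 W/(m·K)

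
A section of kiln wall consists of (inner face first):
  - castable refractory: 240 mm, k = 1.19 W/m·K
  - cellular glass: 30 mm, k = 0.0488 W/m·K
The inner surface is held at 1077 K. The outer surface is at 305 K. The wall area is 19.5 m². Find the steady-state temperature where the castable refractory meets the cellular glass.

T ≈ 886 K

Model the wall as resistances in series:
R_castable refractory = L/(kA) = 0.24/(1.19×19.5) = 0.01034 K/W
R_cellular glass = L/(kA) = 0.03/(0.0488×19.5) = 0.03153 K/W
R_total = 0.04187 K/W;  Q = ΔT/R_total = 772/0.04187 = 18440 W
T_interface = T_inner − Q·ΣR(inner→interface) = 1077 − 18400×0.01034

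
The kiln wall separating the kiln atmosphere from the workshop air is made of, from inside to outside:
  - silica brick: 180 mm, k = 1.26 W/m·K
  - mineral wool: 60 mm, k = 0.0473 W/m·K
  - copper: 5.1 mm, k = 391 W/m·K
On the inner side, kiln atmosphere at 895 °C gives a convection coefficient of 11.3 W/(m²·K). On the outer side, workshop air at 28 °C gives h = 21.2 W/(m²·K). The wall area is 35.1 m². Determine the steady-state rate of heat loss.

Treating each layer as a thermal resistance in series:
R_inner film = 1/(h_i·A) = 1/(11.3×35.1) = 0.002521 K/W
R_silica brick = L/(kA) = 0.18/(1.26×35.1) = 0.00407 K/W
R_mineral wool = L/(kA) = 0.06/(0.0473×35.1) = 0.03614 K/W
R_copper = L/(kA) = 0.0051/(391×35.1) = 3.716×10^-7 K/W
R_outer film = 1/(h_o·A) = 1/(21.2×35.1) = 0.001344 K/W
R_total = 0.04408 K/W
Q = ΔT / R_total = 867 / 0.04408

Q ≈ 19700 W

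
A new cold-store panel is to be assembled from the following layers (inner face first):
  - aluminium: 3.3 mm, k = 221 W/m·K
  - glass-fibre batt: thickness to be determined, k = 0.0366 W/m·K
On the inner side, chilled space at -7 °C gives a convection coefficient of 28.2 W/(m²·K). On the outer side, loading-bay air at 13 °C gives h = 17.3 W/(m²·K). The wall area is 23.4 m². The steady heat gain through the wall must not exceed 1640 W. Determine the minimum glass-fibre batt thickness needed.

L ≈ 7.03 mm

Thermal resistances in series:
R_inner film = 1/(h_i·A) = 1/(28.2×23.4) = 0.001515 K/W
R_aluminium = L/(kA) = 0.0033/(221×23.4) = 6.381×10^-7 K/W
R_outer film = 1/(h_o·A) = 1/(17.3×23.4) = 0.00247 K/W
Sum of the known resistances R_other = 0.003986 K/W
Required total resistance R_tot = ΔT/Q_allow = 20/1640 = 0.0122 K/W
R_glass-fibre batt = R_tot − R_other = 0.008209 K/W
L = R·k·A = 0.008209×0.0366×23.4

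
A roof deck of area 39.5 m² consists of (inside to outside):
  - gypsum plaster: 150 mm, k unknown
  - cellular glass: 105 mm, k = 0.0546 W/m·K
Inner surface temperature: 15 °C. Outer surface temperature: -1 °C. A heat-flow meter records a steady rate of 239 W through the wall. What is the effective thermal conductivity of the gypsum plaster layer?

Thermal resistances in series:
R_cellular glass = L/(kA) = 0.105/(0.0546×39.5) = 0.04869 K/W
Sum of known resistances R_other = 0.04869 K/W
Total R = ΔT/Q = 16/239 = 0.06695 K/W
R_gypsum plaster = R_total − R_other = 0.01826 K/W
k = L/(R·A) = 0.15/(0.01826×39.5)

k ≈ 0.208 W/(m·K)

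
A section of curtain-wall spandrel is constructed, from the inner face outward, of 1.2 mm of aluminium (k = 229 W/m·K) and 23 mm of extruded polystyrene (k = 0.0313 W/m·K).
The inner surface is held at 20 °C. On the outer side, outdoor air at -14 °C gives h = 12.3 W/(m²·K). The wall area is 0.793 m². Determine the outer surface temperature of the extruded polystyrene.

T ≈ -10.6 °C

Treating each layer as a thermal resistance in series:
R_aluminium = L/(kA) = 0.0012/(229×0.793) = 6.608×10^-6 K/W
R_extruded polystyrene = L/(kA) = 0.023/(0.0313×0.793) = 0.9266 K/W
R_outer film = 1/(h_o·A) = 1/(12.3×0.793) = 0.1025 K/W
R_total = 1.029 K/W;  Q = ΔT/R_total = 34/1.029 = 33.04 W
T_interface = T_inner − Q·ΣR(inner→interface) = 20 − 33×0.9266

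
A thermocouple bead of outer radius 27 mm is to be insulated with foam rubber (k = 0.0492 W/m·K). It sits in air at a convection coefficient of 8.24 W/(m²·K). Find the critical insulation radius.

r_cr ≈ 11.9 mm

For a sphere r_cr = 2k/h = 2×0.0492/8.24
r_cr = 11.9 mm; since the bare radius (27 mm) is above r_cr, any added insulation will reduce heat loss.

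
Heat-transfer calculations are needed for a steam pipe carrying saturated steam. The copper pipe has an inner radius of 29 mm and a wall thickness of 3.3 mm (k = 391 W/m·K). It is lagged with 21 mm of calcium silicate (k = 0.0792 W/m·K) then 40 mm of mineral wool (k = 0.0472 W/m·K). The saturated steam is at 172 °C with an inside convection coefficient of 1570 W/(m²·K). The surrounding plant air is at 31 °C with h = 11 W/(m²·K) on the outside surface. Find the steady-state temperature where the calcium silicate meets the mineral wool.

Radial resistances (cylindrical: R_cond = ln(r_o/r_i)/(2πkL), R_conv = 1/(h·2πrL)):
R_inner film = 1/(h_i·2πr₁L) = 1/(1570×2π×0.029×1) = 0.003496 K/W
R_copper pipe wall = ln(32.3/29)/(2π×391×1) = 4.387×10^-5 K/W
R_calcium silicate = ln(53.3/32.3)/(2π×0.0792×1) = 1.007 K/W
R_mineral wool = ln(93.3/53.3)/(2π×0.0472×1) = 1.888 K/W
R_outer film = 1/(h_o·2πr_oL) = 1/(11×2π×0.0933×1) = 0.1551 K/W
R_total = 3.053 K/W
Q = ΔT/R_total = 141/3.053
Q = 46.2 W/m
T_interface = T_inner − Q·ΣR(inner→interface) = 172 − 46.2×1.01

T ≈ 125 °C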